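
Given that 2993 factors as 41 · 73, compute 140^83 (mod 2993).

1264

Mod 41: 140 ≡ 17; by Fermat, exponent reduces to 83 mod 40 = 3; 17^3 ≡ 34 (mod 41).
Mod 73: 140 ≡ 67; by Fermat, exponent reduces to 83 mod 72 = 11; 67^11 ≡ 23 (mod 73).
Combine by CRT: x ≡ 34 (mod 41), x ≡ 23 (mod 73) ⇒ x ≡ 1264 (mod 2993).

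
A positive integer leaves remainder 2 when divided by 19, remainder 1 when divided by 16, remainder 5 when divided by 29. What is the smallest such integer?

Combine the congruences pairwise.
From a ≡ 2 (mod 19) write a = 2 + 19t. Substituting into a ≡ 1 (mod 16) gives 19t ≡ 15 (mod 16), and since 3⁻¹ ≡ 11 (mod 16), t ≡ 5. Hence a ≡ 2 + 19·5 = 97 (mod 304).
From a ≡ 97 (mod 304) write a = 97 + 304t. Substituting into a ≡ 5 (mod 29) gives 304t ≡ 24 (mod 29), and since 14⁻¹ ≡ 27 (mod 29), t ≡ 10. Hence a ≡ 97 + 304·10 = 3137 (mod 8816).

3137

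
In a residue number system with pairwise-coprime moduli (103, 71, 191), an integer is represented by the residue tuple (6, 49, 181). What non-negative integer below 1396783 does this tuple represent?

From x ≡ 6 (mod 103) write x = 6 + 103t. Substituting into x ≡ 49 (mod 71) gives 103t ≡ 43 (mod 71), and since 32⁻¹ ≡ 20 (mod 71), t ≡ 8. Hence x ≡ 6 + 103·8 = 830 (mod 7313).
From x ≡ 830 (mod 7313) write x = 830 + 7313t. Substituting into x ≡ 181 (mod 191) gives 7313t ≡ 115 (mod 191), and since 55⁻¹ ≡ 66 (mod 191), t ≡ 141. Hence x ≡ 830 + 7313·141 = 1031963 (mod 1396783).

1031963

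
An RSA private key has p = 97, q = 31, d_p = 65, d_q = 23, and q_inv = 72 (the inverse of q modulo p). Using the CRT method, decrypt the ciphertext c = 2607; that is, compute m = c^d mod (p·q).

2801

m₁ = c^(d_p) mod p: c ≡ 85 (mod 97), and 85^65 mod 97 = 85.
m₂ = c^(d_q) mod q: c ≡ 3 (mod 31), and 3^23 mod 31 = 11.
h = q_inv·(m₁ − m₂) mod p = 72·(85 − 11) mod 97 = 90.
m = m₂ + h·q = 11 + 90·31 = 2801.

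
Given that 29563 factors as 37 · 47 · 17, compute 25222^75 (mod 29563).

Mod 37: 25222 ≡ 25; by Fermat, exponent reduces to 75 mod 36 = 3; 25^3 ≡ 11 (mod 37).
Mod 47: 25222 ≡ 30; by Fermat, exponent reduces to 75 mod 46 = 29; 30^29 ≡ 33 (mod 47).
Mod 17: 25222 ≡ 11; by Fermat, exponent reduces to 75 mod 16 = 11; 11^11 ≡ 12 (mod 17).
Combine by CRT: x ≡ 11 (mod 37), x ≡ 33 (mod 47), x ≡ 12 (mod 17) ⇒ x ≡ 9668 (mod 29563).

9668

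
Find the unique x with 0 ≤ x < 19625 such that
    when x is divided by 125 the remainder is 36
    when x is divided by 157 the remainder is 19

Combine the congruences pairwise.
From x ≡ 36 (mod 125) write x = 36 + 125t. Substituting into x ≡ 19 (mod 157) gives 125t ≡ 140 (mod 157), and since 125⁻¹ ≡ 103 (mod 157), t ≡ 133. Hence x ≡ 36 + 125·133 = 16661 (mod 19625).

16661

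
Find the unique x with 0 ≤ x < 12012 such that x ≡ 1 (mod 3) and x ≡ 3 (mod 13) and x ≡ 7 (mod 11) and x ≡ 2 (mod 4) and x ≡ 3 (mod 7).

From x ≡ 1 (mod 3) write x = 1 + 3t. Substituting into x ≡ 3 (mod 13) gives 3t ≡ 2 (mod 13), and since 3⁻¹ ≡ 9 (mod 13), t ≡ 5. Hence x ≡ 1 + 3·5 = 16 (mod 39).
From x ≡ 16 (mod 39) write x = 16 + 39t. Substituting into x ≡ 7 (mod 11) gives 39t ≡ 2 (mod 11), and since 6⁻¹ ≡ 2 (mod 11), t ≡ 4. Hence x ≡ 16 + 39·4 = 172 (mod 429).
From x ≡ 172 (mod 429) write x = 172 + 429t. Substituting into x ≡ 2 (mod 4) gives 429t ≡ 2 (mod 4), and since 1⁻¹ ≡ 1 (mod 4), t ≡ 2. Hence x ≡ 172 + 429·2 = 1030 (mod 1716).
From x ≡ 1030 (mod 1716) write x = 1030 + 1716t. Substituting into x ≡ 3 (mod 7) gives 1716t ≡ 2 (mod 7), and since 1⁻¹ ≡ 1 (mod 7), t ≡ 2. Hence x ≡ 1030 + 1716·2 = 4462 (mod 12012).

4462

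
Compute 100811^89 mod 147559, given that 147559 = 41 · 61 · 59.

Mod 41: 100811 ≡ 33; by Fermat, exponent reduces to 89 mod 40 = 9; 33^9 ≡ 36 (mod 41).
Mod 61: 100811 ≡ 39; by Fermat, exponent reduces to 89 mod 60 = 29; 39^29 ≡ 36 (mod 61).
Mod 59: 100811 ≡ 39; by Fermat, exponent reduces to 89 mod 58 = 31; 39^31 ≡ 13 (mod 59).
Combine by CRT: x ≡ 36 (mod 41), x ≡ 36 (mod 61), x ≡ 13 (mod 59) ⇒ x ≡ 145094 (mod 147559).

145094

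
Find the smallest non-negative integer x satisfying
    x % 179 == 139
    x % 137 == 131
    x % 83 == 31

The moduli are pairwise coprime; N = 179·137·83 = 2035409.
N/179 = 11371; 11371 ≡ 94 (mod 179); 94·40 ≡ 1, so inverse 40.
N/137 = 14857; 14857 ≡ 61 (mod 137); 61·9 ≡ 1, so inverse 9.
N/83 = 24523; 24523 ≡ 38 (mod 83); 38·59 ≡ 1, so inverse 59.
x ≡ 139·11371·40 + 131·14857·9 + 31·24523·59 = 125591730.
125591730 mod 2035409 = 1431781.

1431781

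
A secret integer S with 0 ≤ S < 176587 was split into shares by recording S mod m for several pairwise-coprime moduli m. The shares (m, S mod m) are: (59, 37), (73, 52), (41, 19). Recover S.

53196

From S ≡ 37 (mod 59) write S = 37 + 59t. Substituting into S ≡ 52 (mod 73) gives 59t ≡ 15 (mod 73), and since 59⁻¹ ≡ 26 (mod 73), t ≡ 25. Hence S ≡ 37 + 59·25 = 1512 (mod 4307).
From S ≡ 1512 (mod 4307) write S = 1512 + 4307t. Substituting into S ≡ 19 (mod 41) gives 4307t ≡ 24 (mod 41), and since 2⁻¹ ≡ 21 (mod 41), t ≡ 12. Hence S ≡ 1512 + 4307·12 = 53196 (mod 176587).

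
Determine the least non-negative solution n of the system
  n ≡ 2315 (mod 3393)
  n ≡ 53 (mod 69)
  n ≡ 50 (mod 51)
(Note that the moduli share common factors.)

416261

Combine the congruences pairwise.
gcd(3393, 69) = 3 and 3 | (53 − 2315), so the pair is consistent; merging gives n ≡ 26066 (mod 78039), where 78039 = lcm(3393, 69).
gcd(78039, 51) = 3 and 3 | (50 − 26066), so the pair is consistent; merging gives n ≡ 416261 (mod 1326663), where 1326663 = lcm(78039, 51).
The solution is unique modulo lcm(3393, 69, 51) = 1326663.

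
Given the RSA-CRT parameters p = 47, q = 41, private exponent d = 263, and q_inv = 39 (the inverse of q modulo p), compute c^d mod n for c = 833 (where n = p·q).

d_p = d mod (p−1) = 263 mod 46 = 33; d_q = d mod (q−1) = 23.
m₁ = c^(d_p) mod p: c ≡ 34 (mod 47), and 34^33 mod 47 = 2.
m₂ = c^(d_q) mod q: c ≡ 13 (mod 41), and 13^23 mod 41 = 17.
h = q_inv·(m₁ − m₂) mod p = 39·(2 − 17) mod 47 = 26.
m = m₂ + h·q = 17 + 26·41 = 1083.

1083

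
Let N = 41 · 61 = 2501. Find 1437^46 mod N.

1376

Mod 41: 1437 ≡ 2; by Fermat, exponent reduces to 46 mod 40 = 6; 2^6 ≡ 23 (mod 41).
Mod 61: 1437 ≡ 34; 34^46 ≡ 34 (mod 61).
Combine by CRT: x ≡ 23 (mod 41), x ≡ 34 (mod 61) ⇒ x ≡ 1376 (mod 2501).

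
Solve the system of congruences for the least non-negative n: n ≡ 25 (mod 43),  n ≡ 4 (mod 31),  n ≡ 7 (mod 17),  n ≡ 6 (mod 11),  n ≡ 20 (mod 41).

6567974

Combine the congruences pairwise.
From n ≡ 25 (mod 43) write n = 25 + 43t. Substituting into n ≡ 4 (mod 31) gives 43t ≡ 10 (mod 31), and since 12⁻¹ ≡ 13 (mod 31), t ≡ 6. Hence n ≡ 25 + 43·6 = 283 (mod 1333).
From n ≡ 283 (mod 1333) write n = 283 + 1333t. Substituting into n ≡ 7 (mod 17) gives 1333t ≡ 13 (mod 17), and since 7⁻¹ ≡ 5 (mod 17), t ≡ 14. Hence n ≡ 283 + 1333·14 = 18945 (mod 22661).
From n ≡ 18945 (mod 22661) write n = 18945 + 22661t. Substituting into n ≡ 6 (mod 11) gives 22661t ≡ 3 (mod 11), and since 1⁻¹ ≡ 1 (mod 11), t ≡ 3. Hence n ≡ 18945 + 22661·3 = 86928 (mod 249271).
From n ≡ 86928 (mod 249271) write n = 86928 + 249271t. Substituting into n ≡ 20 (mod 41) gives 249271t ≡ 12 (mod 41), and since 32⁻¹ ≡ 9 (mod 41), t ≡ 26. Hence n ≡ 86928 + 249271·26 = 6567974 (mod 10220111).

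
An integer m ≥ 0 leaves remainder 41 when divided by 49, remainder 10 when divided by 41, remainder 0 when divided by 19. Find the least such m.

29735

The moduli are pairwise coprime; N = 49·41·19 = 38171.
N/49 = 779; 779 ≡ 44 (mod 49); 44·39 ≡ 1, so inverse 39.
N/41 = 931; 931 ≡ 29 (mod 41); 29·17 ≡ 1, so inverse 17.
N/19 = 2009; 2009 ≡ 14 (mod 19); 14·15 ≡ 1, so inverse 15.
m ≡ 41·779·39 + 10·931·17 + 0·2009·15 = 1403891.
1403891 mod 38171 = 29735.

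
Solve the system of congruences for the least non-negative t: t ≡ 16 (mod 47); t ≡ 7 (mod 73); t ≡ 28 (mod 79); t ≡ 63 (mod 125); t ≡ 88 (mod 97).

307579813

The moduli are pairwise coprime; N = 47·73·79·125·97 = 3286469125.
N/47 = 69924875; 69924875 ≡ 14 (mod 47); 14·37 ≡ 1, so inverse 37.
N/73 = 45020125; 45020125 ≡ 3 (mod 73); 3·49 ≡ 1, so inverse 49.
N/79 = 41600875; 41600875 ≡ 28 (mod 79); 28·48 ≡ 1, so inverse 48.
N/125 = 26291753; 26291753 ≡ 3 (mod 125); 3·42 ≡ 1, so inverse 42.
N/97 = 33881125; 33881125 ≡ 92 (mod 97); 92·58 ≡ 1, so inverse 58.
t ≡ 16·69924875·37 + 7·45020125·49 + 28·41600875·48 + 63·26291753·42 + 88·33881125·58 = 355246245313.
355246245313 mod 3286469125 = 307579813.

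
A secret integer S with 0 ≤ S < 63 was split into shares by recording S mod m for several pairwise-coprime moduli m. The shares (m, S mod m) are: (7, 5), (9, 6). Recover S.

Combine the congruences pairwise.
From S ≡ 5 (mod 7) write S = 5 + 7t. Substituting into S ≡ 6 (mod 9) gives 7t ≡ 1 (mod 9), and since 7⁻¹ ≡ 4 (mod 9), t ≡ 4. Hence S ≡ 5 + 7·4 = 33 (mod 63).

33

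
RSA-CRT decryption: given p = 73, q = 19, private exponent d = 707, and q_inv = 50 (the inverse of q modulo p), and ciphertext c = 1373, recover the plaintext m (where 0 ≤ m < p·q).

d_p = d mod (p−1) = 707 mod 72 = 59; d_q = d mod (q−1) = 5.
m₁ = c^(d_p) mod p: c ≡ 59 (mod 73), and 59^59 mod 73 = 15.
m₂ = c^(d_q) mod q: c ≡ 5 (mod 19), and 5^5 mod 19 = 9.
h = q_inv·(m₁ − m₂) mod p = 50·(15 − 9) mod 73 = 8.
m = m₂ + h·q = 9 + 8·19 = 161.

161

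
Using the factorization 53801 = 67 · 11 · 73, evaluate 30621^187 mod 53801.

Mod 67: 30621 ≡ 2; by Fermat, exponent reduces to 187 mod 66 = 55; 2^55 ≡ 30 (mod 67).
Mod 11: 30621 ≡ 8; by Fermat, exponent reduces to 187 mod 10 = 7; 8^7 ≡ 2 (mod 11).
Mod 73: 30621 ≡ 34; by Fermat, exponent reduces to 187 mod 72 = 43; 34^43 ≡ 60 (mod 73).
Combine by CRT: x ≡ 30 (mod 67), x ≡ 2 (mod 11), x ≡ 60 (mod 73) ⇒ x ≡ 14368 (mod 53801).

14368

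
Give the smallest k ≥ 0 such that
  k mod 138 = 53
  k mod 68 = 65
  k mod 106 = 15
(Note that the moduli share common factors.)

gcd(138, 68) = 2 and 2 | (65 − 53), so the pair is consistent; merging gives k ≡ 881 (mod 4692), where 4692 = lcm(138, 68).
gcd(4692, 106) = 2 and 2 | (15 − 881), so the pair is consistent; merging gives k ≡ 193253 (mod 248676), where 248676 = lcm(4692, 106).
The solution is unique modulo lcm(138, 68, 106) = 248676.

193253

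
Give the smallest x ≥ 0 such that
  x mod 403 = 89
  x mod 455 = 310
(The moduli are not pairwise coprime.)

gcd(403, 455) = 13 and 13 | (310 − 89), so the pair is consistent; merging gives x ≡ 8955 (mod 14105), where 14105 = lcm(403, 455).
The solution is unique modulo lcm(403, 455) = 14105.

8955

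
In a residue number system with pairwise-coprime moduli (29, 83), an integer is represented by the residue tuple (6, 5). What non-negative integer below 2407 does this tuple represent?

586

From x ≡ 6 (mod 29) write x = 6 + 29t. Substituting into x ≡ 5 (mod 83) gives 29t ≡ 82 (mod 83), and since 29⁻¹ ≡ 63 (mod 83), t ≡ 20. Hence x ≡ 6 + 29·20 = 586 (mod 2407).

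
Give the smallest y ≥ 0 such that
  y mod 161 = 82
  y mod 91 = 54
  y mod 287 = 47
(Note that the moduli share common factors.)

39366

gcd(161, 91) = 7 and 7 | (54 − 82), so the pair is consistent; merging gives y ≡ 1692 (mod 2093), where 2093 = lcm(161, 91).
gcd(2093, 287) = 7 and 7 | (47 − 1692), so the pair is consistent; merging gives y ≡ 39366 (mod 85813), where 85813 = lcm(2093, 287).
The solution is unique modulo lcm(161, 91, 287) = 85813.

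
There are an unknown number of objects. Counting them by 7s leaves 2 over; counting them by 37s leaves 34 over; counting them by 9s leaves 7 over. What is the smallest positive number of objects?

2032

From N ≡ 2 (mod 7) write N = 2 + 7t. Substituting into N ≡ 34 (mod 37) gives 7t ≡ 32 (mod 37), and since 7⁻¹ ≡ 16 (mod 37), t ≡ 31. Hence N ≡ 2 + 7·31 = 219 (mod 259).
From N ≡ 219 (mod 259) write N = 219 + 259t. Substituting into N ≡ 7 (mod 9) gives 259t ≡ 4 (mod 9), and since 7⁻¹ ≡ 4 (mod 9), t ≡ 7. Hence N ≡ 219 + 259·7 = 2032 (mod 2331).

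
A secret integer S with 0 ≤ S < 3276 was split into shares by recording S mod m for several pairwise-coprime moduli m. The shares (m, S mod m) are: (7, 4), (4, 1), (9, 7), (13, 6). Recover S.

1033

From S ≡ 4 (mod 7) write S = 4 + 7t. Substituting into S ≡ 1 (mod 4) gives 7t ≡ 1 (mod 4), and since 3⁻¹ ≡ 3 (mod 4), t ≡ 3. Hence S ≡ 4 + 7·3 = 25 (mod 28).
From S ≡ 25 (mod 28) write S = 25 + 28t. Substituting into S ≡ 7 (mod 9) gives 28t ≡ 0 (mod 9), and since 1⁻¹ ≡ 1 (mod 9), t ≡ 0. Hence S ≡ 25 + 28·0 = 25 (mod 252).
From S ≡ 25 (mod 252) write S = 25 + 252t. Substituting into S ≡ 6 (mod 13) gives 252t ≡ 7 (mod 13), and since 5⁻¹ ≡ 8 (mod 13), t ≡ 4. Hence S ≡ 25 + 252·4 = 1033 (mod 3276).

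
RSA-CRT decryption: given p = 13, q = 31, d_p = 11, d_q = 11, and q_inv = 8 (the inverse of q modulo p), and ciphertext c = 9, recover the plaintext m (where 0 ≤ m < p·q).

107

m₁ = c^(d_p) mod p: c ≡ 9 (mod 13), and 9^11 mod 13 = 3.
m₂ = c^(d_q) mod q: c ≡ 9 (mod 31), and 9^11 mod 31 = 14.
h = q_inv·(m₁ − m₂) mod p = 8·(3 − 14) mod 13 = 3.
m = m₂ + h·q = 14 + 3·31 = 107.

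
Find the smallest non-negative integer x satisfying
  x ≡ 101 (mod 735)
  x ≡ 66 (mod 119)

3041

gcd(735, 119) = 7 and 7 | (66 − 101), so the pair is consistent; merging gives x ≡ 3041 (mod 12495), where 12495 = lcm(735, 119).
The solution is unique modulo lcm(735, 119) = 12495.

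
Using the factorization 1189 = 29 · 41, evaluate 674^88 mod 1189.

748

Mod 29: 674 ≡ 7; by Fermat, exponent reduces to 88 mod 28 = 4; 7^4 ≡ 23 (mod 29).
Mod 41: 674 ≡ 18; by Fermat, exponent reduces to 88 mod 40 = 8; 18^8 ≡ 10 (mod 41).
Combine by CRT: x ≡ 23 (mod 29), x ≡ 10 (mod 41) ⇒ x ≡ 748 (mod 1189).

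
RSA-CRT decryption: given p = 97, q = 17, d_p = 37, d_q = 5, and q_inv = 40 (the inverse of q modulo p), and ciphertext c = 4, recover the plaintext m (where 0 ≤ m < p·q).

1160

m₁ = c^(d_p) mod p: c ≡ 4 (mod 97), and 4^37 mod 97 = 93.
m₂ = c^(d_q) mod q: c ≡ 4 (mod 17), and 4^5 mod 17 = 4.
h = q_inv·(m₁ − m₂) mod p = 40·(93 − 4) mod 97 = 68.
m = m₂ + h·q = 4 + 68·17 = 1160.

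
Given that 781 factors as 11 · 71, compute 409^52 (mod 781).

Mod 11: 409 ≡ 2; by Fermat, exponent reduces to 52 mod 10 = 2; 2^2 ≡ 4 (mod 11).
Mod 71: 409 ≡ 54; 54^52 ≡ 5 (mod 71).
Combine by CRT: x ≡ 4 (mod 11), x ≡ 5 (mod 71) ⇒ x ≡ 147 (mod 781).

147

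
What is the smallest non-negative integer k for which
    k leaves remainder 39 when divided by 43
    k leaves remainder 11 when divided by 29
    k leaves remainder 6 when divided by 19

7435

The moduli are pairwise coprime; N = 43·29·19 = 23693.
N/43 = 551; 551 ≡ 35 (mod 43); 35·16 ≡ 1, so inverse 16.
N/29 = 817; 817 ≡ 5 (mod 29); 5·6 ≡ 1, so inverse 6.
N/19 = 1247; 1247 ≡ 12 (mod 19); 12·8 ≡ 1, so inverse 8.
k ≡ 39·551·16 + 11·817·6 + 6·1247·8 = 457602.
457602 mod 23693 = 7435.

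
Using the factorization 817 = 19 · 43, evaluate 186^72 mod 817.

Mod 19: 186 ≡ 15; since 18 | 72, by Fermat 15^72 ≡ 1 (mod 19).
Mod 43: 186 ≡ 14; by Fermat, exponent reduces to 72 mod 42 = 30; 14^30 ≡ 4 (mod 43).
Combine by CRT: x ≡ 1 (mod 19), x ≡ 4 (mod 43) ⇒ x ≡ 305 (mod 817).

305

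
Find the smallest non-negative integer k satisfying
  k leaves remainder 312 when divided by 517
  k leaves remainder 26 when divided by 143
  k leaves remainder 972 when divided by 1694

954694

Combine the congruences pairwise.
gcd(517, 143) = 11 and 11 | (26 − 312), so the pair is consistent; merging gives k ≡ 312 (mod 6721), where 6721 = lcm(517, 143).
gcd(6721, 1694) = 11 and 11 | (972 − 312), so the pair is consistent; merging gives k ≡ 954694 (mod 1035034), where 1035034 = lcm(6721, 1694).
The solution is unique modulo lcm(517, 143, 1694) = 1035034.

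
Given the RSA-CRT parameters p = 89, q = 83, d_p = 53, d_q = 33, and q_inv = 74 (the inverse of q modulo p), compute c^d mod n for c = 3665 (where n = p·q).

5437

m₁ = c^(d_p) mod p: c ≡ 16 (mod 89), and 16^53 mod 89 = 8.
m₂ = c^(d_q) mod q: c ≡ 13 (mod 83), and 13^33 mod 83 = 42.
h = q_inv·(m₁ − m₂) mod p = 74·(8 − 42) mod 89 = 65.
m = m₂ + h·q = 42 + 65·83 = 5437.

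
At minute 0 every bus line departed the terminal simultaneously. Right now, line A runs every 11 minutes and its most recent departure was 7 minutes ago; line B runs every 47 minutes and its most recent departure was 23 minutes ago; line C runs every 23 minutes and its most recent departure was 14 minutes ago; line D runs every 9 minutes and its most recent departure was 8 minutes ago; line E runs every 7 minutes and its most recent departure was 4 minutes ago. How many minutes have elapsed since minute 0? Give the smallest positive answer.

From t ≡ 7 (mod 11) write t = 7 + 11s. Substituting into t ≡ 23 (mod 47) gives 11s ≡ 16 (mod 47), and since 11⁻¹ ≡ 30 (mod 47), s ≡ 10. Hence t ≡ 7 + 11·10 = 117 (mod 517).
From t ≡ 117 (mod 517) write t = 117 + 517s. Substituting into t ≡ 14 (mod 23) gives 517s ≡ 12 (mod 23), and since 11⁻¹ ≡ 21 (mod 23), s ≡ 22. Hence t ≡ 117 + 517·22 = 11491 (mod 11891).
From t ≡ 11491 (mod 11891) write t = 11491 + 11891s. Substituting into t ≡ 8 (mod 9) gives 11891s ≡ 1 (mod 9), and since 2⁻¹ ≡ 5 (mod 9), s ≡ 5. Hence t ≡ 11491 + 11891·5 = 70946 (mod 107019).
From t ≡ 70946 (mod 107019) write t = 70946 + 107019s. Substituting into t ≡ 4 (mod 7) gives 107019s ≡ 3 (mod 7), and since 3⁻¹ ≡ 5 (mod 7), s ≡ 1. Hence t ≡ 70946 + 107019·1 = 177965 (mod 749133).

177965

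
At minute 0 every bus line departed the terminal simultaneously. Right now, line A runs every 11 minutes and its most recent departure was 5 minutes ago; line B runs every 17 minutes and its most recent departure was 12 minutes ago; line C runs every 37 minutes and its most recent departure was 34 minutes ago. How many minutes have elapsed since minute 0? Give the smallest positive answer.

From t ≡ 5 (mod 11) write t = 5 + 11s. Substituting into t ≡ 12 (mod 17) gives 11s ≡ 7 (mod 17), and since 11⁻¹ ≡ 14 (mod 17), s ≡ 13. Hence t ≡ 5 + 11·13 = 148 (mod 187).
From t ≡ 148 (mod 187) write t = 148 + 187s. Substituting into t ≡ 34 (mod 37) gives 187s ≡ 34 (mod 37), and since 2⁻¹ ≡ 19 (mod 37), s ≡ 17. Hence t ≡ 148 + 187·17 = 3327 (mod 6919).

3327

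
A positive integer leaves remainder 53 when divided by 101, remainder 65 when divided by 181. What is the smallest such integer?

2780

Combine the congruences pairwise.
From k ≡ 53 (mod 101) write k = 53 + 101t. Substituting into k ≡ 65 (mod 181) gives 101t ≡ 12 (mod 181), and since 101⁻¹ ≡ 138 (mod 181), t ≡ 27. Hence k ≡ 53 + 101·27 = 2780 (mod 18281).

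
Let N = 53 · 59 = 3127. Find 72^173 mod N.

Mod 53: 72 ≡ 19; by Fermat, exponent reduces to 173 mod 52 = 17; 19^17 ≡ 32 (mod 53).
Mod 59: 72 ≡ 13; by Fermat, exponent reduces to 173 mod 58 = 57; 13^57 ≡ 50 (mod 59).
Combine by CRT: x ≡ 32 (mod 53), x ≡ 50 (mod 59) ⇒ x ≡ 3000 (mod 3127).

3000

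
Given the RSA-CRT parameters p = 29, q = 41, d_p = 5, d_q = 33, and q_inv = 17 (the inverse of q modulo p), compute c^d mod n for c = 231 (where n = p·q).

1072

m₁ = c^(d_p) mod p: c ≡ 28 (mod 29), and 28^5 mod 29 = 28.
m₂ = c^(d_q) mod q: c ≡ 26 (mod 41), and 26^33 mod 41 = 6.
h = q_inv·(m₁ − m₂) mod p = 17·(28 − 6) mod 29 = 26.
m = m₂ + h·q = 6 + 26·41 = 1072.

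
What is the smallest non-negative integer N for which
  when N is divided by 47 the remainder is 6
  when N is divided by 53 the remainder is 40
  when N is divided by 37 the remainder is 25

18007

The moduli are pairwise coprime; M = 47·53·37 = 92167.
M/47 = 1961; 1961 ≡ 34 (mod 47); 34·18 ≡ 1, so inverse 18.
M/53 = 1739; 1739 ≡ 43 (mod 53); 43·37 ≡ 1, so inverse 37.
M/37 = 2491; 2491 ≡ 12 (mod 37); 12·34 ≡ 1, so inverse 34.
N ≡ 6·1961·18 + 40·1739·37 + 25·2491·34 = 4902858.
4902858 mod 92167 = 18007.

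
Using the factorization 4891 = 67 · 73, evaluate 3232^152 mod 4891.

Mod 67: 3232 ≡ 16; by Fermat, exponent reduces to 152 mod 66 = 20; 16^20 ≡ 36 (mod 67).
Mod 73: 3232 ≡ 20; by Fermat, exponent reduces to 152 mod 72 = 8; 20^8 ≡ 37 (mod 73).
Combine by CRT: x ≡ 36 (mod 67), x ≡ 37 (mod 73) ⇒ x ≡ 840 (mod 4891).

840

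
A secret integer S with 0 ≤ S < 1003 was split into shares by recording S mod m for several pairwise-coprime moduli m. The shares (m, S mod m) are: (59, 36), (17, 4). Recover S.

From S ≡ 36 (mod 59) write S = 36 + 59t. Substituting into S ≡ 4 (mod 17) gives 59t ≡ 2 (mod 17), and since 8⁻¹ ≡ 15 (mod 17), t ≡ 13. Hence S ≡ 36 + 59·13 = 803 (mod 1003).

803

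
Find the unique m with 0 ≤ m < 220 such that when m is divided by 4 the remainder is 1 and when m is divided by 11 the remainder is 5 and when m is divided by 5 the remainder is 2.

137

The moduli are pairwise coprime; N = 4·11·5 = 220.
N/4 = 55; 55 ≡ 3 (mod 4); 3·3 ≡ 1, so inverse 3.
N/11 = 20; 20 ≡ 9 (mod 11); 9·5 ≡ 1, so inverse 5.
N/5 = 44; 44 ≡ 4 (mod 5); 4·4 ≡ 1, so inverse 4.
m ≡ 1·55·3 + 5·20·5 + 2·44·4 = 1017.
1017 mod 220 = 137.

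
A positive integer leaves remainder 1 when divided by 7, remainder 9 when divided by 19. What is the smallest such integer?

From k ≡ 1 (mod 7) write k = 1 + 7t. Substituting into k ≡ 9 (mod 19) gives 7t ≡ 8 (mod 19), and since 7⁻¹ ≡ 11 (mod 19), t ≡ 12. Hence k ≡ 1 + 7·12 = 85 (mod 133).

85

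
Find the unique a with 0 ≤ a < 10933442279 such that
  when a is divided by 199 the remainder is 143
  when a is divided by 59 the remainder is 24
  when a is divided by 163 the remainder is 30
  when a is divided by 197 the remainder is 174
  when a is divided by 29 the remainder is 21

313686032

The moduli are pairwise coprime; N = 199·59·163·197·29 = 10933442279.
N/199 = 54941921; 54941921 ≡ 11 (mod 199); 11·181 ≡ 1, so inverse 181.
N/59 = 185312581; 185312581 ≡ 12 (mod 59); 12·5 ≡ 1, so inverse 5.
N/163 = 67076333; 67076333 ≡ 40 (mod 163); 40·53 ≡ 1, so inverse 53.
N/197 = 55499707; 55499707 ≡ 79 (mod 197); 79·5 ≡ 1, so inverse 5.
N/29 = 377015251; 377015251 ≡ 26 (mod 29); 26·19 ≡ 1, so inverse 19.
a ≡ 143·54941921·181 + 24·185312581·5 + 30·67076333·53 + 174·55499707·5 + 21·377015251·19 = 1749664450672.
1749664450672 mod 10933442279 = 313686032.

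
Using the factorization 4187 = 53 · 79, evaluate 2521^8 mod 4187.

1909

Mod 53: 2521 ≡ 30; 30^8 ≡ 1 (mod 53).
Mod 79: 2521 ≡ 72; 72^8 ≡ 13 (mod 79).
Combine by CRT: x ≡ 1 (mod 53), x ≡ 13 (mod 79) ⇒ x ≡ 1909 (mod 4187).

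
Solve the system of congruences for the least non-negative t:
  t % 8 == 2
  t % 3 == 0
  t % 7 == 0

42

The moduli are pairwise coprime; N = 8·3·7 = 168.
N/8 = 21; 21 ≡ 5 (mod 8); 5·5 ≡ 1, so inverse 5.
N/3 = 56; 56 ≡ 2 (mod 3); 2·2 ≡ 1, so inverse 2.
N/7 = 24; 24 ≡ 3 (mod 7); 3·5 ≡ 1, so inverse 5.
t ≡ 2·21·5 + 0·56·2 + 0·24·5 = 210.
210 mod 168 = 42.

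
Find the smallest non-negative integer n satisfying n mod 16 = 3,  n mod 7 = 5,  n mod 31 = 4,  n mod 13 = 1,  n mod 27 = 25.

1178035

Combine the congruences pairwise.
From n ≡ 3 (mod 16) write n = 3 + 16t. Substituting into n ≡ 5 (mod 7) gives 16t ≡ 2 (mod 7), and since 2⁻¹ ≡ 4 (mod 7), t ≡ 1. Hence n ≡ 3 + 16·1 = 19 (mod 112).
From n ≡ 19 (mod 112) write n = 19 + 112t. Substituting into n ≡ 4 (mod 31) gives 112t ≡ 16 (mod 31), and since 19⁻¹ ≡ 18 (mod 31), t ≡ 9. Hence n ≡ 19 + 112·9 = 1027 (mod 3472).
From n ≡ 1027 (mod 3472) write n = 1027 + 3472t. Substituting into n ≡ 1 (mod 13) gives 3472t ≡ 1 (mod 13), and since 1⁻¹ ≡ 1 (mod 13), t ≡ 1. Hence n ≡ 1027 + 3472·1 = 4499 (mod 45136).
From n ≡ 4499 (mod 45136) write n = 4499 + 45136t. Substituting into n ≡ 25 (mod 27) gives 45136t ≡ 8 (mod 27), and since 19⁻¹ ≡ 10 (mod 27), t ≡ 26. Hence n ≡ 4499 + 45136·26 = 1178035 (mod 1218672).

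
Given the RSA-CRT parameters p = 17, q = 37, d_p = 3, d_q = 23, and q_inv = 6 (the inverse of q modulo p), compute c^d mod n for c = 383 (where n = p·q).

m₁ = c^(d_p) mod p: c ≡ 9 (mod 17), and 9^3 mod 17 = 15.
m₂ = c^(d_q) mod q: c ≡ 13 (mod 37), and 13^23 mod 37 = 2.
h = q_inv·(m₁ − m₂) mod p = 6·(15 − 2) mod 17 = 10.
m = m₂ + h·q = 2 + 10·37 = 372.

372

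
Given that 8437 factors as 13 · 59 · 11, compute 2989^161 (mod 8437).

1273

Mod 13: 2989 ≡ 12; by Fermat, exponent reduces to 161 mod 12 = 5; 12^5 ≡ 12 (mod 13).
Mod 59: 2989 ≡ 39; by Fermat, exponent reduces to 161 mod 58 = 45; 39^45 ≡ 34 (mod 59).
Mod 11: 2989 ≡ 8; by Fermat, exponent reduces to 161 mod 10 = 1; 8^1 ≡ 8 (mod 11).
Combine by CRT: x ≡ 12 (mod 13), x ≡ 34 (mod 59), x ≡ 8 (mod 11) ⇒ x ≡ 1273 (mod 8437).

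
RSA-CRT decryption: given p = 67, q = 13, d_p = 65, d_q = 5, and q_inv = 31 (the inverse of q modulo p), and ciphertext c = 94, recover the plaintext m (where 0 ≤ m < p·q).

139

m₁ = c^(d_p) mod p: c ≡ 27 (mod 67), and 27^65 mod 67 = 5.
m₂ = c^(d_q) mod q: c ≡ 3 (mod 13), and 3^5 mod 13 = 9.
h = q_inv·(m₁ − m₂) mod p = 31·(5 − 9) mod 67 = 10.
m = m₂ + h·q = 9 + 10·13 = 139.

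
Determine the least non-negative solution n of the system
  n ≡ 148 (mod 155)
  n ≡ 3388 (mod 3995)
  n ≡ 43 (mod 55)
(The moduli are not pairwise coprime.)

gcd(155, 3995) = 5 and 5 | (3388 − 148), so the pair is consistent; merging gives n ≡ 19368 (mod 123845), where 123845 = lcm(155, 3995).
gcd(123845, 55) = 5 and 5 | (43 − 19368), so the pair is consistent; merging gives n ≡ 638593 (mod 1362295), where 1362295 = lcm(123845, 55).
The solution is unique modulo lcm(155, 3995, 55) = 1362295.

638593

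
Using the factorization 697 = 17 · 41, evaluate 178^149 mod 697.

519

Mod 17: 178 ≡ 8; by Fermat, exponent reduces to 149 mod 16 = 5; 8^5 ≡ 9 (mod 17).
Mod 41: 178 ≡ 14; by Fermat, exponent reduces to 149 mod 40 = 29; 14^29 ≡ 27 (mod 41).
Combine by CRT: x ≡ 9 (mod 17), x ≡ 27 (mod 41) ⇒ x ≡ 519 (mod 697).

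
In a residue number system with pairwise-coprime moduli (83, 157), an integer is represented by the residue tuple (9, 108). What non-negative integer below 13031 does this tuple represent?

Combine the congruences pairwise.
From x ≡ 9 (mod 83) write x = 9 + 83t. Substituting into x ≡ 108 (mod 157) gives 83t ≡ 99 (mod 157), and since 83⁻¹ ≡ 70 (mod 157), t ≡ 22. Hence x ≡ 9 + 83·22 = 1835 (mod 13031).

1835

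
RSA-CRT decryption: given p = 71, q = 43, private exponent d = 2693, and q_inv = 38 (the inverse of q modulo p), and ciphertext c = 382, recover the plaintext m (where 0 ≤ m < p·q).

d_p = d mod (p−1) = 2693 mod 70 = 33; d_q = d mod (q−1) = 5.
m₁ = c^(d_p) mod p: c ≡ 27 (mod 71), and 27^33 mod 71 = 15.
m₂ = c^(d_q) mod q: c ≡ 38 (mod 43), and 38^5 mod 43 = 14.
h = q_inv·(m₁ − m₂) mod p = 38·(15 − 14) mod 71 = 38.
m = m₂ + h·q = 14 + 38·43 = 1648.

1648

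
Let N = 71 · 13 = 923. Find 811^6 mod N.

116

Mod 71: 811 ≡ 30; 30^6 ≡ 45 (mod 71).
Mod 13: 811 ≡ 5; 5^6 ≡ 12 (mod 13).
Combine by CRT: x ≡ 45 (mod 71), x ≡ 12 (mod 13) ⇒ x ≡ 116 (mod 923).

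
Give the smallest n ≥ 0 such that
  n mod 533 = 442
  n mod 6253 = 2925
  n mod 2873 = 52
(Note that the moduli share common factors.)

Combine the congruences pairwise.
gcd(533, 6253) = 13 and 13 | (2925 − 442), so the pair is consistent; merging gives n ≡ 228033 (mod 256373), where 256373 = lcm(533, 6253).
gcd(256373, 2873) = 169 and 169 | (52 − 228033), so the pair is consistent; merging gives n ≡ 2022644 (mod 4358341), where 4358341 = lcm(256373, 2873).
The solution is unique modulo lcm(533, 6253, 2873) = 4358341.

2022644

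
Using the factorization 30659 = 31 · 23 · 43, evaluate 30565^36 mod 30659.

Mod 31: 30565 ≡ 30; by Fermat, exponent reduces to 36 mod 30 = 6; 30^6 ≡ 1 (mod 31).
Mod 23: 30565 ≡ 21; by Fermat, exponent reduces to 36 mod 22 = 14; 21^14 ≡ 8 (mod 23).
Mod 43: 30565 ≡ 35; 35^36 ≡ 35 (mod 43).
Combine by CRT: x ≡ 1 (mod 31), x ≡ 8 (mod 23), x ≡ 35 (mod 43) ⇒ x ≡ 6356 (mod 30659).

6356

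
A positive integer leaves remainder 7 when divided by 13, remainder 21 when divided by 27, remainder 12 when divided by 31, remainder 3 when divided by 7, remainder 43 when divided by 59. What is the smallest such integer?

From k ≡ 7 (mod 13) write k = 7 + 13t. Substituting into k ≡ 21 (mod 27) gives 13t ≡ 14 (mod 27), and since 13⁻¹ ≡ 25 (mod 27), t ≡ 26. Hence k ≡ 7 + 13·26 = 345 (mod 351).
From k ≡ 345 (mod 351) write k = 345 + 351t. Substituting into k ≡ 12 (mod 31) gives 351t ≡ 8 (mod 31), and since 10⁻¹ ≡ 28 (mod 31), t ≡ 7. Hence k ≡ 345 + 351·7 = 2802 (mod 10881).
From k ≡ 2802 (mod 10881) write k = 2802 + 10881t. Substituting into k ≡ 3 (mod 7) gives 10881t ≡ 1 (mod 7), and since 3⁻¹ ≡ 5 (mod 7), t ≡ 5. Hence k ≡ 2802 + 10881·5 = 57207 (mod 76167).
From k ≡ 57207 (mod 76167) write k = 57207 + 76167t. Substituting into k ≡ 43 (mod 59) gives 76167t ≡ 7 (mod 59), and since 57⁻¹ ≡ 29 (mod 59), t ≡ 26. Hence k ≡ 57207 + 76167·26 = 2037549 (mod 4493853).

2037549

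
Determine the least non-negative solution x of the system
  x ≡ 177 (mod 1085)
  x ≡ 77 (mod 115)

22962

Combine the congruences pairwise.
gcd(1085, 115) = 5 and 5 | (77 − 177), so the pair is consistent; merging gives x ≡ 22962 (mod 24955), where 24955 = lcm(1085, 115).
The solution is unique modulo lcm(1085, 115) = 24955.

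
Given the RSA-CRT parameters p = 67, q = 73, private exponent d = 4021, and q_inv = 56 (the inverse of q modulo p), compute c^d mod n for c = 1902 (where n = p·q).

d_p = d mod (p−1) = 4021 mod 66 = 61; d_q = d mod (q−1) = 61.
m₁ = c^(d_p) mod p: c ≡ 26 (mod 67), and 26^61 mod 67 = 33.
m₂ = c^(d_q) mod q: c ≡ 4 (mod 73), and 4^61 mod 73 = 32.
h = q_inv·(m₁ − m₂) mod p = 56·(33 − 32) mod 67 = 56.
m = m₂ + h·q = 32 + 56·73 = 4120.

4120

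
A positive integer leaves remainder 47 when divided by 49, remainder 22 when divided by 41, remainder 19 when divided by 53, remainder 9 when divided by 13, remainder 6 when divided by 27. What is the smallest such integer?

37062177

The moduli are pairwise coprime; N = 49·41·53·13·27 = 37373427.
N/49 = 762723; 762723 ≡ 38 (mod 49); 38·40 ≡ 1, so inverse 40.
N/41 = 911547; 911547 ≡ 35 (mod 41); 35·34 ≡ 1, so inverse 34.
N/53 = 705159; 705159 ≡ 47 (mod 53); 47·44 ≡ 1, so inverse 44.
N/13 = 2874879; 2874879 ≡ 7 (mod 13); 7·2 ≡ 1, so inverse 2.
N/27 = 1384201; 1384201 ≡ 19 (mod 27); 19·10 ≡ 1, so inverse 10.
k ≡ 47·762723·40 + 22·911547·34 + 19·705159·44 + 9·2874879·2 + 6·1384201·10 = 2840069202.
2840069202 mod 37373427 = 37062177.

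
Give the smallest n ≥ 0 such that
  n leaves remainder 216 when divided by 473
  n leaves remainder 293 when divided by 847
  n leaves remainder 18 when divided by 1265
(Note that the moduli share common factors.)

gcd(473, 847) = 11 and 11 | (293 − 216), so the pair is consistent; merging gives n ≡ 33326 (mod 36421), where 36421 = lcm(473, 847).
gcd(36421, 1265) = 11 and 11 | (18 − 33326), so the pair is consistent; merging gives n ≡ 3930373 (mod 4188415), where 4188415 = lcm(36421, 1265).
The solution is unique modulo lcm(473, 847, 1265) = 4188415.

3930373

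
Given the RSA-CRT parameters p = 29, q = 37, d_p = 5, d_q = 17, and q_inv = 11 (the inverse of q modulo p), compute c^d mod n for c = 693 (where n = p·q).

714

m₁ = c^(d_p) mod p: c ≡ 26 (mod 29), and 26^5 mod 29 = 18.
m₂ = c^(d_q) mod q: c ≡ 27 (mod 37), and 27^17 mod 37 = 11.
h = q_inv·(m₁ − m₂) mod p = 11·(18 − 11) mod 29 = 19.
m = m₂ + h·q = 11 + 19·37 = 714.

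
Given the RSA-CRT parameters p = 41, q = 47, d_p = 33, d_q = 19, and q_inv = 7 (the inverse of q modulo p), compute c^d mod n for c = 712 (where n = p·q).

1798

m₁ = c^(d_p) mod p: c ≡ 15 (mod 41), and 15^33 mod 41 = 35.
m₂ = c^(d_q) mod q: c ≡ 7 (mod 47), and 7^19 mod 47 = 12.
h = q_inv·(m₁ − m₂) mod p = 7·(35 − 12) mod 41 = 38.
m = m₂ + h·q = 12 + 38·47 = 1798.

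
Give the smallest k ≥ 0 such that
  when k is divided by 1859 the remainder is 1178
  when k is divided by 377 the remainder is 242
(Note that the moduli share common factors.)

14191

gcd(1859, 377) = 13 and 13 | (242 − 1178), so the pair is consistent; merging gives k ≡ 14191 (mod 53911), where 53911 = lcm(1859, 377).
The solution is unique modulo lcm(1859, 377) = 53911.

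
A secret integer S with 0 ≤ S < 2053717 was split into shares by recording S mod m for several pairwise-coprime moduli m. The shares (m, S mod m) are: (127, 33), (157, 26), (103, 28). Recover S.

1235616

Combine the congruences pairwise.
From S ≡ 33 (mod 127) write S = 33 + 127t. Substituting into S ≡ 26 (mod 157) gives 127t ≡ 150 (mod 157), and since 127⁻¹ ≡ 68 (mod 157), t ≡ 152. Hence S ≡ 33 + 127·152 = 19337 (mod 19939).
From S ≡ 19337 (mod 19939) write S = 19337 + 19939t. Substituting into S ≡ 28 (mod 103) gives 19939t ≡ 55 (mod 103), and since 60⁻¹ ≡ 91 (mod 103), t ≡ 61. Hence S ≡ 19337 + 19939·61 = 1235616 (mod 2053717).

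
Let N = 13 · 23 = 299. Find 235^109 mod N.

14

Mod 13: 235 ≡ 1; by Fermat, exponent reduces to 109 mod 12 = 1; 1^1 ≡ 1 (mod 13).
Mod 23: 235 ≡ 5; by Fermat, exponent reduces to 109 mod 22 = 21; 5^21 ≡ 14 (mod 23).
Combine by CRT: x ≡ 1 (mod 13), x ≡ 14 (mod 23) ⇒ x ≡ 14 (mod 299).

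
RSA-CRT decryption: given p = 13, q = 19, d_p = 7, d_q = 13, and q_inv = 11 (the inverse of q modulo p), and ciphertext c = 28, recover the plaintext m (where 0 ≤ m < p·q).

63

m₁ = c^(d_p) mod p: c ≡ 2 (mod 13), and 2^7 mod 13 = 11.
m₂ = c^(d_q) mod q: c ≡ 9 (mod 19), and 9^13 mod 19 = 6.
h = q_inv·(m₁ − m₂) mod p = 11·(11 − 6) mod 13 = 3.
m = m₂ + h·q = 6 + 3·19 = 63.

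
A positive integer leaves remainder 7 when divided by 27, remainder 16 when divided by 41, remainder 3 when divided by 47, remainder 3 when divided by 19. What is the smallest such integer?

The moduli are pairwise coprime; M = 27·41·47·19 = 988551.
M/27 = 36613; 36613 ≡ 1 (mod 27), inverse 1.
M/41 = 24111; 24111 ≡ 3 (mod 41); 3·14 ≡ 1, so inverse 14.
M/47 = 21033; 21033 ≡ 24 (mod 47); 24·2 ≡ 1, so inverse 2.
M/19 = 52029; 52029 ≡ 7 (mod 19); 7·11 ≡ 1, so inverse 11.
n ≡ 7·36613·1 + 16·24111·14 + 3·21033·2 + 3·52029·11 = 7500310.
7500310 mod 988551 = 580453.

580453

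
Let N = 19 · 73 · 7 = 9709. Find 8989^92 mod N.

Mod 19: 8989 ≡ 2; by Fermat, exponent reduces to 92 mod 18 = 2; 2^2 ≡ 4 (mod 19).
Mod 73: 8989 ≡ 10; by Fermat, exponent reduces to 92 mod 72 = 20; 10^20 ≡ 72 (mod 73).
Mod 7: 8989 ≡ 1; by Fermat, exponent reduces to 92 mod 6 = 2; 1^2 ≡ 1 (mod 7).
Combine by CRT: x ≡ 4 (mod 19), x ≡ 72 (mod 73), x ≡ 1 (mod 7) ⇒ x ≡ 6350 (mod 9709).

6350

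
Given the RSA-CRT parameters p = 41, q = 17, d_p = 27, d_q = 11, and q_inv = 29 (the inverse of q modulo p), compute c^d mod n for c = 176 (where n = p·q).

m₁ = c^(d_p) mod p: c ≡ 12 (mod 41), and 12^27 mod 41 = 19.
m₂ = c^(d_q) mod q: c ≡ 6 (mod 17), and 6^11 mod 17 = 5.
h = q_inv·(m₁ − m₂) mod p = 29·(19 − 5) mod 41 = 37.
m = m₂ + h·q = 5 + 37·17 = 634.

634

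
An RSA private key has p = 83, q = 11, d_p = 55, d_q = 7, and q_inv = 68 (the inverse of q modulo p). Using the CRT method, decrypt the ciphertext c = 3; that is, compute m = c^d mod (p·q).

592

m₁ = c^(d_p) mod p: c ≡ 3 (mod 83), and 3^55 mod 83 = 11.
m₂ = c^(d_q) mod q: c ≡ 3 (mod 11), and 3^7 mod 11 = 9.
h = q_inv·(m₁ − m₂) mod p = 68·(11 − 9) mod 83 = 53.
m = m₂ + h·q = 9 + 53·11 = 592.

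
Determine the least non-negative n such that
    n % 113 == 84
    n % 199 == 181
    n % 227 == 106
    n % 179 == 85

639474542

The moduli are pairwise coprime; M = 113·199·227·179 = 913714271.
M/113 = 8085967; 8085967 ≡ 26 (mod 113); 26·100 ≡ 1, so inverse 100.
M/199 = 4591529; 4591529 ≡ 2 (mod 199); 2·100 ≡ 1, so inverse 100.
M/227 = 4025173; 4025173 ≡ 9 (mod 227); 9·101 ≡ 1, so inverse 101.
M/179 = 5104549; 5104549 ≡ 6 (mod 179); 6·30 ≡ 1, so inverse 30.
n ≡ 84·8085967·100 + 181·4591529·100 + 106·4025173·101 + 85·5104549·30 = 207138899788.
207138899788 mod 913714271 = 639474542.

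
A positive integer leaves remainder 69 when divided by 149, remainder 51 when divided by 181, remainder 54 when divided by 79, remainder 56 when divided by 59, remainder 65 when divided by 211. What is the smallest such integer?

The moduli are pairwise coprime; M = 149·181·79·59·211 = 26523229399.
M/149 = 178008251; 178008251 ≡ 37 (mod 149); 37·145 ≡ 1, so inverse 145.
M/181 = 146537179; 146537179 ≡ 122 (mod 181); 122·46 ≡ 1, so inverse 46.
M/79 = 335737081; 335737081 ≡ 37 (mod 79); 37·47 ≡ 1, so inverse 47.
M/59 = 449546261; 449546261 ≡ 9 (mod 59); 9·46 ≡ 1, so inverse 46.
M/211 = 125702509; 125702509 ≡ 103 (mod 211); 103·84 ≡ 1, so inverse 84.
n ≡ 69·178008251·145 + 51·146537179·46 + 54·335737081·47 + 56·449546261·46 + 65·125702509·84 = 4821216352243.
4821216352243 mod 26523229399 = 20511831024.

20511831024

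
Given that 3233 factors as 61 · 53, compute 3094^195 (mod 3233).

1719

Mod 61: 3094 ≡ 44; by Fermat, exponent reduces to 195 mod 60 = 15; 44^15 ≡ 11 (mod 61).
Mod 53: 3094 ≡ 20; by Fermat, exponent reduces to 195 mod 52 = 39; 20^39 ≡ 23 (mod 53).
Combine by CRT: x ≡ 11 (mod 61), x ≡ 23 (mod 53) ⇒ x ≡ 1719 (mod 3233).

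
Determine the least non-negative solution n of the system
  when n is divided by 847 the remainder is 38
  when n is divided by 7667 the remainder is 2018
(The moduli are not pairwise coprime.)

247362

gcd(847, 7667) = 11 and 11 | (2018 − 38), so the pair is consistent; merging gives n ≡ 247362 (mod 590359), where 590359 = lcm(847, 7667).
The solution is unique modulo lcm(847, 7667) = 590359.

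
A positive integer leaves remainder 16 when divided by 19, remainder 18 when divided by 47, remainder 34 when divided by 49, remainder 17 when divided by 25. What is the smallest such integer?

The moduli are pairwise coprime; N = 19·47·49·25 = 1093925.
N/19 = 57575; 57575 ≡ 5 (mod 19); 5·4 ≡ 1, so inverse 4.
N/47 = 23275; 23275 ≡ 10 (mod 47); 10·33 ≡ 1, so inverse 33.
N/49 = 22325; 22325 ≡ 30 (mod 49); 30·18 ≡ 1, so inverse 18.
N/25 = 43757; 43757 ≡ 7 (mod 25); 7·18 ≡ 1, so inverse 18.
t ≡ 16·57575·4 + 18·23275·33 + 34·22325·18 + 17·43757·18 = 44562692.
44562692 mod 1093925 = 805692.

805692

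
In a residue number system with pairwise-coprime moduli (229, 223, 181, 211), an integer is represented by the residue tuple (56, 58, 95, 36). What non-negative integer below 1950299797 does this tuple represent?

The moduli are pairwise coprime; N = 229·223·181·211 = 1950299797.
N/229 = 8516593; 8516593 ≡ 83 (mod 229); 83·149 ≡ 1, so inverse 149.
N/223 = 8745739; 8745739 ≡ 125 (mod 223); 125·157 ≡ 1, so inverse 157.
N/181 = 10775137; 10775137 ≡ 26 (mod 181); 26·7 ≡ 1, so inverse 7.
N/211 = 9243127; 9243127 ≡ 61 (mod 211); 61·128 ≡ 1, so inverse 128.
x ≡ 56·8516593·149 + 58·8745739·157 + 95·10775137·7 + 36·9243127·128 = 200458946647.
200458946647 mod 1950299797 = 1528367353.

1528367353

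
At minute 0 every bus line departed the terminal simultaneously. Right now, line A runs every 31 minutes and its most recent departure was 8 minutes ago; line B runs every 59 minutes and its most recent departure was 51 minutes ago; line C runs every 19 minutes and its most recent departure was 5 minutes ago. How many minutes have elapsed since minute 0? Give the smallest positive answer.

Combine the congruences pairwise.
From t ≡ 8 (mod 31) write t = 8 + 31s. Substituting into t ≡ 51 (mod 59) gives 31s ≡ 43 (mod 59), and since 31⁻¹ ≡ 40 (mod 59), s ≡ 9. Hence t ≡ 8 + 31·9 = 287 (mod 1829).
From t ≡ 287 (mod 1829) write t = 287 + 1829s. Substituting into t ≡ 5 (mod 19) gives 1829s ≡ 3 (mod 19), and since 5⁻¹ ≡ 4 (mod 19), s ≡ 12. Hence t ≡ 287 + 1829·12 = 22235 (mod 34751).

22235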